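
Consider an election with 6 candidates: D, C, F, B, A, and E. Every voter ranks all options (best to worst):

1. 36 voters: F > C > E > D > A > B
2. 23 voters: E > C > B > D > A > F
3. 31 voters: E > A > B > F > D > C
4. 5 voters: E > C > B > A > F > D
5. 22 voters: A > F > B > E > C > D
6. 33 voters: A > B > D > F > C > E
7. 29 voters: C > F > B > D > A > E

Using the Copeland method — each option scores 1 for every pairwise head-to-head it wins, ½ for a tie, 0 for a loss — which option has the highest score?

C

D: loses to C, F, B, A, and E → score 0.
C: beats D, B, A, and E; loses to F → score 4.
F: beats D, C, and E; loses to B and A → score 3.
B: beats D and F; loses to C, A, and E → score 2.
A: beats D, F, and B; loses to C and E → score 3.
E: beats D, B, and A; loses to C and F → score 3.
C has the best pairwise record.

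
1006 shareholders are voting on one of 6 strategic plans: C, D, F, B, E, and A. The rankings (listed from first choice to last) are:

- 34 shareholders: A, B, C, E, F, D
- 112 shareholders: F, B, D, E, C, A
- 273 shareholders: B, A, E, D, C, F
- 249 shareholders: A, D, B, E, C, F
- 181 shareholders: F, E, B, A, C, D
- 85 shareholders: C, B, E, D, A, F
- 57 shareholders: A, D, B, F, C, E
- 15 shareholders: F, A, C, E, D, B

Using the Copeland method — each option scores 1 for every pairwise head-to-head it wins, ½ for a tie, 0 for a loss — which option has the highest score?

C: beats F; loses to D, B, E, and A → score 1.
D: beats C and F; loses to B, E, and A → score 2.
F: loses to C, D, B, E, and A → score 0.
B: beats C, D, F, E, and A → score 5.
E: beats C, D, and F; loses to B and A → score 3.
A: beats C, D, F, and E; loses to B → score 4.
B has the best pairwise record.

B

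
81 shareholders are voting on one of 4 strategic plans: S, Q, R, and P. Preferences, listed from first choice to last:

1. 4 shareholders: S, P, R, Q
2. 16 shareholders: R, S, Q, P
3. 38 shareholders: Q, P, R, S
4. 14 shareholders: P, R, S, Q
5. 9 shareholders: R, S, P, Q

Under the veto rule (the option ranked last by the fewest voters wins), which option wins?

Last-place votes: S 38, Q 27, R 0, P 16.
R is ranked last by the fewest voters, so R wins.

R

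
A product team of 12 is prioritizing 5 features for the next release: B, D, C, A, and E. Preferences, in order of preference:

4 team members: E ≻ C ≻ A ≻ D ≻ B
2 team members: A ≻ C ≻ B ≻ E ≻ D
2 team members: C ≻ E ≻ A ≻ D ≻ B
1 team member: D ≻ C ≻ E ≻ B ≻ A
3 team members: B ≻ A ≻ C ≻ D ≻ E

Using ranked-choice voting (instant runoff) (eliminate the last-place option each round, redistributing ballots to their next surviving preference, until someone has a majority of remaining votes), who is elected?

C

Round 1: B 3, D 1, C 2, A 2, E 4. Eliminate D.
Round 2: B 3, C 3, A 2, E 4. Eliminate A.
Round 3: B 3, C 5, E 4. Eliminate B.
Round 4: C 8, E 4. C has a majority.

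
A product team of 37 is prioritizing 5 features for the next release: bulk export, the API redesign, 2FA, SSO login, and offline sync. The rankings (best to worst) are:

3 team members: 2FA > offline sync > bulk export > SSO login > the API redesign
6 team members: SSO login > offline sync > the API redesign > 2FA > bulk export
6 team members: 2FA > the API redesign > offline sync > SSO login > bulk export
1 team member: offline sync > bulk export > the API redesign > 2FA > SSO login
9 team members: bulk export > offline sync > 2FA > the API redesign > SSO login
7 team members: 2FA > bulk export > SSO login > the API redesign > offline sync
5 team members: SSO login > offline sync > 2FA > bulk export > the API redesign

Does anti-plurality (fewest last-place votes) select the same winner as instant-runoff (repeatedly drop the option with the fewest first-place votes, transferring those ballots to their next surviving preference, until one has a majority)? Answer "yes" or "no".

Anti-plurality — last-place votes: bulk export 12, the API redesign 8, 2FA 0, SSO login 10, offline sync 7. Winner: 2FA.
Instant-runoff — R1 bulk export 9, the API redesign 0, 2FA 16, SSO login 11, offline sync 1 (the API redesign out); R2 bulk export 9, 2FA 16, SSO login 11, offline sync 1 (offline sync out); R3 bulk export 10, 2FA 16, SSO login 11 (bulk export out); R4 2FA 26, SSO login 11 (2FA winner). Winner: 2FA.
The two methods agree.

yes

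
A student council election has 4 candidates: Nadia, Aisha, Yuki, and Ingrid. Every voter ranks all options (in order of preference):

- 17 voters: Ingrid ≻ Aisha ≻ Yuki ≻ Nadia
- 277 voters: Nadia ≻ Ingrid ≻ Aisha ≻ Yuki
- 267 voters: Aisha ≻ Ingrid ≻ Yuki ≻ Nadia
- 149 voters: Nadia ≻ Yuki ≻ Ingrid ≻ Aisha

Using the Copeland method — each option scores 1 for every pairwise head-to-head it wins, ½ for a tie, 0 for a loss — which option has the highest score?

Nadia: beats Aisha, Yuki, and Ingrid → score 3.
Aisha: beats Yuki; loses to Nadia and Ingrid → score 1.
Yuki: loses to Nadia, Aisha, and Ingrid → score 0.
Ingrid: beats Aisha and Yuki; loses to Nadia → score 2.
Nadia has the best pairwise record.

Nadia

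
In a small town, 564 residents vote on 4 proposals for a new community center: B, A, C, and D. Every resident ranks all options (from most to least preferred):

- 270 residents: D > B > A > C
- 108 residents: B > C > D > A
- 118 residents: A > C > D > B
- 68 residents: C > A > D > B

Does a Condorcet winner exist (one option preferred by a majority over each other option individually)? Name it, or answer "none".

Checking pairwise contests:
D beats B 456–108.
B beats A 378–186.
B beats C 378–186.
C beats D 294–270.
Every option loses at least one head-to-head, so there is no Condorcet winner.

none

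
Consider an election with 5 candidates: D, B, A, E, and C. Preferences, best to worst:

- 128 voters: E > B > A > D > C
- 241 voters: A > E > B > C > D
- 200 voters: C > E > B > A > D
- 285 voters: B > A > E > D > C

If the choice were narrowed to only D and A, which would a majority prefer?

Voters preferring D to A: 0; preferring A to D: 854.
A wins the head-to-head.

A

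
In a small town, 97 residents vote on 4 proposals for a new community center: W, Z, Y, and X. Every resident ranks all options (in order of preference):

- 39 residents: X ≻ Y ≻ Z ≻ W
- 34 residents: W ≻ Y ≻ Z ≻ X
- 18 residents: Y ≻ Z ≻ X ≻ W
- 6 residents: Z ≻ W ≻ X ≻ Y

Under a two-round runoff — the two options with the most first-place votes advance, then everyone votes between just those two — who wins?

X

Round 1 first-place votes: W 34, Z 6, Y 18, X 39.
X and W advance.
Runoff: X is preferred to W by 57 voters; W by 40.
X wins the runoff.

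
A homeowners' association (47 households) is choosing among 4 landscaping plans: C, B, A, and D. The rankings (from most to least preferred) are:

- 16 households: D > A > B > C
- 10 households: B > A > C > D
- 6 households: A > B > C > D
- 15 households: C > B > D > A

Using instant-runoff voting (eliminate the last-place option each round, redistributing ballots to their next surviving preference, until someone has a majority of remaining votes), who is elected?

B

Round 1: C 15, B 10, A 6, D 16. Eliminate A.
Round 2: C 15, B 16, D 16. Eliminate C.
Round 3: B 31, D 16. B has a majority.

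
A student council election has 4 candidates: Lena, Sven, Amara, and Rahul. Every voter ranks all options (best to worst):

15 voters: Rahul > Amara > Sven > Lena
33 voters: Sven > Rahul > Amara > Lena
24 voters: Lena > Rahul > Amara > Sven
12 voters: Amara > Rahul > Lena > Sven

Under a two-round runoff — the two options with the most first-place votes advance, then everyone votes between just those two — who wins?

Round 1 first-place votes: Lena 24, Sven 33, Amara 12, Rahul 15.
Sven and Lena advance.
Runoff: Sven is preferred to Lena by 48 voters; Lena by 36.
Sven wins the runoff.

Sven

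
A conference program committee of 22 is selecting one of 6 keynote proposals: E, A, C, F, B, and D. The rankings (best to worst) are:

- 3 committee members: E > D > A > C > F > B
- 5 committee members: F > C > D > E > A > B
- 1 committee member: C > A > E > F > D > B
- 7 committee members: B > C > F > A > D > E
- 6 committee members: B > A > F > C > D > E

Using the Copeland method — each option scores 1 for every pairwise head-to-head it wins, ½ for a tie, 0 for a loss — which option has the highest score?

E: loses to A, C, F, B, and D → score 0.
A: beats E and D; loses to C, F, and B → score 2.
C: beats E, A, and D; ties F; loses to B → score 3.5.
F: beats E, A, and D; ties C; loses to B → score 3.5.
B: beats E, A, C, F, and D → score 5.
D: beats E; loses to A, C, F, and B → score 1.
B has the best pairwise record.

B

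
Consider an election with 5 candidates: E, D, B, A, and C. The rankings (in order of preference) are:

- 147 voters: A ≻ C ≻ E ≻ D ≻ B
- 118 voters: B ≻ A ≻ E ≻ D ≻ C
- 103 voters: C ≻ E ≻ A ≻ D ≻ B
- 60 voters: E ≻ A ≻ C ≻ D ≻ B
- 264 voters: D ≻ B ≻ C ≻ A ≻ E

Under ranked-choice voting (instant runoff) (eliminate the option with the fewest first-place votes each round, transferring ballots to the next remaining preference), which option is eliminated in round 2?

C

Round 1: E 60, D 264, B 118, A 147, C 103. Eliminate E.
Round 2: D 264, B 118, A 207, C 103. Eliminate C.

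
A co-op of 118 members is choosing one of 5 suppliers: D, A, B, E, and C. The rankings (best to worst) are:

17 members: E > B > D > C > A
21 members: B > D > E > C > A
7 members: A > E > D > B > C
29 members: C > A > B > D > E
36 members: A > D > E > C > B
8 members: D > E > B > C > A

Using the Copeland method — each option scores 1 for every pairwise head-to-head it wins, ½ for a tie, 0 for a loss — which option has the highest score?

D: beats E and C; loses to A and B → score 2.
A: beats D, B, and E; loses to C → score 3.
B: beats D; loses to A, E, and C → score 1.
E: beats B and C; loses to D and A → score 2.
C: beats A and B; loses to D and E → score 2.
A has the best pairwise record.

A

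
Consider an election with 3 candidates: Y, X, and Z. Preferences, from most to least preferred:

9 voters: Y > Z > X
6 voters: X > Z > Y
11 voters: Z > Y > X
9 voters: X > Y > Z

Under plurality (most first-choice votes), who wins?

First-place votes: Y 9, X 15, Z 11.
X has the most first-place votes.

X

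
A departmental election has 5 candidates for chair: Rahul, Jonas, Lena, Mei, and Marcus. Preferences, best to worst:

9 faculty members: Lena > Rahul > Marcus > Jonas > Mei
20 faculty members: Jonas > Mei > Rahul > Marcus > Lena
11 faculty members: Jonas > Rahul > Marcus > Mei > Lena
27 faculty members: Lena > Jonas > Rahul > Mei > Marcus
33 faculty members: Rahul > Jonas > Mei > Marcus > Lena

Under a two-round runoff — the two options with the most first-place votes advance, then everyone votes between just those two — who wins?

Round 1 first-place votes: Rahul 33, Jonas 31, Lena 36, Mei 0, Marcus 0.
Lena and Rahul advance.
Runoff: Lena is preferred to Rahul by 36 voters; Rahul by 64.
Rahul wins the runoff.

Rahul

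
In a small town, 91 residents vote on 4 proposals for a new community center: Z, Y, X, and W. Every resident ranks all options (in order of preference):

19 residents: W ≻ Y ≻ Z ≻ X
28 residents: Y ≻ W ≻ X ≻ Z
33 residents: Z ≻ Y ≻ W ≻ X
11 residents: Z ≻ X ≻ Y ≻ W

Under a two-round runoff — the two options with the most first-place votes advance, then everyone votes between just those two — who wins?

Round 1 first-place votes: Z 44, Y 28, X 0, W 19.
Z and Y advance.
Runoff: Z is preferred to Y by 44 voters; Y by 47.
Y wins the runoff.

Y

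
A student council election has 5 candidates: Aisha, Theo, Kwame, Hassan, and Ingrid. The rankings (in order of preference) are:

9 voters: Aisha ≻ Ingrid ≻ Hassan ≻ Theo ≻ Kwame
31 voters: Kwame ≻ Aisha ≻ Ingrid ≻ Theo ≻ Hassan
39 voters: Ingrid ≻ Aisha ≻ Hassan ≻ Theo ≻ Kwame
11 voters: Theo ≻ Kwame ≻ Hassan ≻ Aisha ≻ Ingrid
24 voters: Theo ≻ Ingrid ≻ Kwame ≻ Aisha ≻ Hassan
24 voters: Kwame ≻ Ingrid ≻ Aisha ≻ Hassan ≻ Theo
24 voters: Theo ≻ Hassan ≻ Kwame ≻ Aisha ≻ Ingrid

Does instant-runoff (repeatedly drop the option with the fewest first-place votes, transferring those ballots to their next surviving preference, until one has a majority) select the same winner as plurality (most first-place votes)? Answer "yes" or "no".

Instant-runoff — R1 Aisha 9, Theo 59, Kwame 55, Hassan 0, Ingrid 39 (Hassan out); R2 Aisha 9, Theo 59, Kwame 55, Ingrid 39 (Aisha out); R3 Theo 59, Kwame 55, Ingrid 48 (Ingrid out); R4 Theo 107, Kwame 55 (Theo winner). Winner: Theo.
Plurality — first-place votes: Aisha 9, Theo 59, Kwame 55, Hassan 0, Ingrid 39. Winner: Theo.
The two methods agree.

yes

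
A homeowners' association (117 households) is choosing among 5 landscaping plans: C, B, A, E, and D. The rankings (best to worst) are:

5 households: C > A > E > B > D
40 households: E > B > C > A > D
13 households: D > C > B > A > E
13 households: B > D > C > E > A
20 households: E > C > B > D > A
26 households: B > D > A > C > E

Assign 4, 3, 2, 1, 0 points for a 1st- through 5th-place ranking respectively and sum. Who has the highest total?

B

C: 5·4 + 40·2 + 13·3 + 13·2 + 20·3 + 26·1 = 251
B: 5·1 + 40·3 + 13·2 + 13·4 + 20·2 + 26·4 = 347
A: 5·3 + 40·1 + 13·1 + 13·0 + 20·0 + 26·2 = 120
E: 5·2 + 40·4 + 13·0 + 13·1 + 20·4 + 26·0 = 263
D: 5·0 + 40·0 + 13·4 + 13·3 + 20·1 + 26·3 = 189
B has the highest Borda score (347).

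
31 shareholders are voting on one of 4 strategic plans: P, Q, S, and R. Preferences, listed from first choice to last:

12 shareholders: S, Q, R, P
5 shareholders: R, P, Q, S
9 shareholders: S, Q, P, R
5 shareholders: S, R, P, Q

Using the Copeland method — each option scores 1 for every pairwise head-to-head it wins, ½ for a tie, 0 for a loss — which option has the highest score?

S

P: loses to Q, S, and R → score 0.
Q: beats P and R; loses to S → score 2.
S: beats P, Q, and R → score 3.
R: beats P; loses to Q and S → score 1.
S has the best pairwise record.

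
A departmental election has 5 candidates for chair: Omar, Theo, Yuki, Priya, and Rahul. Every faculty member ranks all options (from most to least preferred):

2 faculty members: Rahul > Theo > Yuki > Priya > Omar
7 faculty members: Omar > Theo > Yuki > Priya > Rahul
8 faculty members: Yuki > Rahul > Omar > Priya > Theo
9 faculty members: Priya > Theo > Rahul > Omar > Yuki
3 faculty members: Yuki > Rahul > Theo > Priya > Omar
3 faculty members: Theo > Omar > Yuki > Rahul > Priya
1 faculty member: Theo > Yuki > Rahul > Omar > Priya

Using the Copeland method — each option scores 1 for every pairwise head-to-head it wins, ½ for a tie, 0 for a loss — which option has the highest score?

Omar: beats Yuki and Priya; loses to Theo and Rahul → score 2.
Theo: beats Omar, Yuki, and Rahul; loses to Priya → score 3.
Yuki: beats Priya and Rahul; loses to Omar and Theo → score 2.
Priya: beats Theo; loses to Omar, Yuki, and Rahul → score 1.
Rahul: beats Omar and Priya; loses to Theo and Yuki → score 2.
Theo has the best pairwise record.

Theo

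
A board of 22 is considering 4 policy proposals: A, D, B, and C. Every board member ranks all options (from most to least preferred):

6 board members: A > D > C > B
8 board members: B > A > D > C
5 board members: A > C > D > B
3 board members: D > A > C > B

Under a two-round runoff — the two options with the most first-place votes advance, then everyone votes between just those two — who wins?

Round 1 first-place votes: A 11, D 3, B 8, C 0.
A and B advance.
Runoff: A is preferred to B by 14 voters; B by 8.
A wins the runoff.

A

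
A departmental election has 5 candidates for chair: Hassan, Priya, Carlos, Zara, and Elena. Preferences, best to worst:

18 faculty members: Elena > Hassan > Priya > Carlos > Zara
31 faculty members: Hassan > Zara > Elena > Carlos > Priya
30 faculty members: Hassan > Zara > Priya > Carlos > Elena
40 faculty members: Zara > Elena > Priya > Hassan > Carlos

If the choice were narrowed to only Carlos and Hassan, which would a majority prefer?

Voters preferring Carlos to Hassan: 0; preferring Hassan to Carlos: 119.
Hassan wins the head-to-head.

Hassan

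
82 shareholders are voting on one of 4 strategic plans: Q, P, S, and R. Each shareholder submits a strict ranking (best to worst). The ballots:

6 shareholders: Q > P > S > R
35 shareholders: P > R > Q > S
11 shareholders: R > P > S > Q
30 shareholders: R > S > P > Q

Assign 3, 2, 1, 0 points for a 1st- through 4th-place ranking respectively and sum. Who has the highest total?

R

Q: 6·3 + 35·1 + 11·0 + 30·0 = 53
P: 6·2 + 35·3 + 11·2 + 30·1 = 169
S: 6·1 + 35·0 + 11·1 + 30·2 = 77
R: 6·0 + 35·2 + 11·3 + 30·3 = 193
R has the highest Borda score (193).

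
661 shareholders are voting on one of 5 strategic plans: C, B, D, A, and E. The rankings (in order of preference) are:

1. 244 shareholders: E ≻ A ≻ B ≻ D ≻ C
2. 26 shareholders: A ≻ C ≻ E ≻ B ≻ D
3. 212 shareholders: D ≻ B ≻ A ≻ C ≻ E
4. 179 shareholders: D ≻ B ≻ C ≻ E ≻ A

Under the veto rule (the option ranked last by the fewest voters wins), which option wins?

Last-place votes: C 244, B 0, D 26, A 179, E 212.
B is ranked last by the fewest voters, so B wins.

B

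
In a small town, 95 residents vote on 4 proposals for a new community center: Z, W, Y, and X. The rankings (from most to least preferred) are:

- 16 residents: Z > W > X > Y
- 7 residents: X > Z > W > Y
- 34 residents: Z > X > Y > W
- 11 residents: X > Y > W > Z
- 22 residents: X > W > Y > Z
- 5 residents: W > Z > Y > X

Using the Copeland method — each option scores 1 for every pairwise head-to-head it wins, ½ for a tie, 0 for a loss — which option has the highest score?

Z

Z: beats W, Y, and X → score 3.
W: beats Y; loses to Z and X → score 1.
Y: loses to Z, W, and X → score 0.
X: beats W and Y; loses to Z → score 2.
Z has the best pairwise record.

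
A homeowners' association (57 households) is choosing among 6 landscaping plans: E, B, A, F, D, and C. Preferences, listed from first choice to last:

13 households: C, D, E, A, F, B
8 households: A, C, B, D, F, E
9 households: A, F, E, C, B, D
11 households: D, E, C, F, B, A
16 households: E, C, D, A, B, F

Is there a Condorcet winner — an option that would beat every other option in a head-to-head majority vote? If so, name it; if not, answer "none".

none

Checking pairwise contests:
D beats E 32–25.
E beats B 49–8.
E beats A 40–17.
E beats F 40–17.
C beats D 46–11.
E beats C 36–21.
Every option loses at least one head-to-head, so there is no Condorcet winner.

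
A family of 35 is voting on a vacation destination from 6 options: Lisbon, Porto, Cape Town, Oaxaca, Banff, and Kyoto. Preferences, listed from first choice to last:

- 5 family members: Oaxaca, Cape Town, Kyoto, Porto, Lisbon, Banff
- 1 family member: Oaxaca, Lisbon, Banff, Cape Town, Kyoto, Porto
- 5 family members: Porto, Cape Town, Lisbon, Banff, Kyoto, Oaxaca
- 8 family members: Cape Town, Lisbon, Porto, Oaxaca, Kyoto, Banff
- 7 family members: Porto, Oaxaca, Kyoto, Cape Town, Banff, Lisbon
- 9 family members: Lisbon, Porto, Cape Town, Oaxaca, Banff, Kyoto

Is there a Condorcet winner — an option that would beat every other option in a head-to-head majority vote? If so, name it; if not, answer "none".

none

Checking pairwise contests:
Cape Town beats Lisbon 25–10.
Lisbon beats Porto 18–17.
Porto beats Cape Town 21–14.
Lisbon beats Oaxaca 22–13.
Lisbon beats Banff 28–7.
Lisbon beats Kyoto 23–12.
Every option loses at least one head-to-head, so there is no Condorcet winner.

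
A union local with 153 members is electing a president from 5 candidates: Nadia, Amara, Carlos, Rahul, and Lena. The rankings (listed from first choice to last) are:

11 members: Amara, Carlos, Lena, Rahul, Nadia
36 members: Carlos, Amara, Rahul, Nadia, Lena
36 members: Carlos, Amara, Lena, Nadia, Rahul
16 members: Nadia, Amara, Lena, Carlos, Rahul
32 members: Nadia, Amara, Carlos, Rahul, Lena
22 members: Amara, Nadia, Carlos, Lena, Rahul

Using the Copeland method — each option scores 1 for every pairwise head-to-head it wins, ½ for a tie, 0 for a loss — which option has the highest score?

Amara

Nadia: beats Rahul and Lena; loses to Amara and Carlos → score 2.
Amara: beats Nadia, Carlos, Rahul, and Lena → score 4.
Carlos: beats Nadia, Rahul, and Lena; loses to Amara → score 3.
Rahul: loses to Nadia, Amara, Carlos, and Lena → score 0.
Lena: beats Rahul; loses to Nadia, Amara, and Carlos → score 1.
Amara has the best pairwise record.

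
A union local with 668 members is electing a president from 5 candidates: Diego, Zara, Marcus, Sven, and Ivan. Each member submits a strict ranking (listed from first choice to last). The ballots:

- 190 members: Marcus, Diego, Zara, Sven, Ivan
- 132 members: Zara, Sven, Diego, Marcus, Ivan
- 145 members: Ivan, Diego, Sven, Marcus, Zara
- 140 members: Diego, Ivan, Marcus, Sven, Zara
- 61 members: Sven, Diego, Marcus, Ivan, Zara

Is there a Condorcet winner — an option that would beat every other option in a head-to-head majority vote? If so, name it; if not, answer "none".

Diego

Diego vs Zara: 536–132 for Diego.
Diego vs Marcus: 478–190 for Diego.
Diego vs Sven: 475–193 for Diego.
Diego vs Ivan: 523–145 for Diego.
Diego beats every other option head-to-head.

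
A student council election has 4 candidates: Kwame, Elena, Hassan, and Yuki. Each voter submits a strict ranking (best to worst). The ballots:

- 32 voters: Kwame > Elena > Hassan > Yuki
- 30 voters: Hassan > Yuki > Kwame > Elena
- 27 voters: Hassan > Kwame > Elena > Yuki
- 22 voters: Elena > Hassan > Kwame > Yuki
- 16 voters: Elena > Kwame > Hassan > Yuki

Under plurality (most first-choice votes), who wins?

First-place votes: Kwame 32, Elena 38, Hassan 57, Yuki 0.
Hassan has the most first-place votes.

Hassan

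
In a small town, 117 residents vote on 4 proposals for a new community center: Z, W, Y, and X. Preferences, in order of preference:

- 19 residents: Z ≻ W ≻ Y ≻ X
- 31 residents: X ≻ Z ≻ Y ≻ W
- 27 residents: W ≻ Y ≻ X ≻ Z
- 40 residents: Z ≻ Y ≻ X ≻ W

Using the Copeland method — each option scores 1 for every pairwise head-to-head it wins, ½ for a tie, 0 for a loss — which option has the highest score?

Z: beats W, Y, and X → score 3.
W: loses to Z, Y, and X → score 0.
Y: beats W and X; loses to Z → score 2.
X: beats W; loses to Z and Y → score 1.
Z has the best pairwise record.

Z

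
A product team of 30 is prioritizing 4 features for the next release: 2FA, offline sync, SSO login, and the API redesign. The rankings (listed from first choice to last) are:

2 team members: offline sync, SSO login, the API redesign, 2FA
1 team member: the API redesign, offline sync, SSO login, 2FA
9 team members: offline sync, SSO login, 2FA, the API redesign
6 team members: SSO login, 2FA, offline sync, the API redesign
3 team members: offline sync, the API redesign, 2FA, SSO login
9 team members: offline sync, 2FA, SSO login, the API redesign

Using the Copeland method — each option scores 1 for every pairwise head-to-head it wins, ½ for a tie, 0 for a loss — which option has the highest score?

offline sync

2FA: beats the API redesign; loses to offline sync and SSO login → score 1.
offline sync: beats 2FA, SSO login, and the API redesign → score 3.
SSO login: beats 2FA and the API redesign; loses to offline sync → score 2.
the API redesign: loses to 2FA, offline sync, and SSO login → score 0.
offline sync has the best pairwise record.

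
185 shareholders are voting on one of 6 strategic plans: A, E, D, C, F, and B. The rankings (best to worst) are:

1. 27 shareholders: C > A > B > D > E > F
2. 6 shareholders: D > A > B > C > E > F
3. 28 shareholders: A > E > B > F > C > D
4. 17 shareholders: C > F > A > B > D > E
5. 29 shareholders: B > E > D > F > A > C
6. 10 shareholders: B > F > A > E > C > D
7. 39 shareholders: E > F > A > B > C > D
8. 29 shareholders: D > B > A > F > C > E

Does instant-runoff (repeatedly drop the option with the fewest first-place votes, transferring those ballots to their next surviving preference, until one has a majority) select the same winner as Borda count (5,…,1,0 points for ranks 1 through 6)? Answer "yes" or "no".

yes

Instant-runoff — R1 A 28, E 39, D 35, C 44, F 0, B 39 (F out); R2 A 28, E 39, D 35, C 44, B 39 (A out); R3 E 67, D 35, C 44, B 39 (D out); R4 E 67, C 44, B 74 (C out); R5 E 67, B 118 (B winner). Winner: B.
Borda — scores: A 586, E 476, D 333, C 338, F 436, B 606. Winner: B.
The two methods agree.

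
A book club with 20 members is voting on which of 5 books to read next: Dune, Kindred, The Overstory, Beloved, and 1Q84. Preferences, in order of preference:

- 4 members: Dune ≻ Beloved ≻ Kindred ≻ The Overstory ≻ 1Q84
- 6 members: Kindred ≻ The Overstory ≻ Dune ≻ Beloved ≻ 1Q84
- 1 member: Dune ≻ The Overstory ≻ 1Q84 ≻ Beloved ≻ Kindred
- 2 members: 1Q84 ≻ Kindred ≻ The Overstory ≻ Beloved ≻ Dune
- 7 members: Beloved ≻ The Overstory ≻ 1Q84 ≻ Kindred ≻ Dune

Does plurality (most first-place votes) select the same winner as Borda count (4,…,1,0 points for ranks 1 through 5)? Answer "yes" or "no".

no

Plurality — first-place votes: Dune 5, Kindred 6, The Overstory 0, Beloved 7, 1Q84 2. Winner: Beloved.
Borda — scores: Dune 32, Kindred 45, The Overstory 50, Beloved 49, 1Q84 24. Winner: The Overstory.
The two methods disagree.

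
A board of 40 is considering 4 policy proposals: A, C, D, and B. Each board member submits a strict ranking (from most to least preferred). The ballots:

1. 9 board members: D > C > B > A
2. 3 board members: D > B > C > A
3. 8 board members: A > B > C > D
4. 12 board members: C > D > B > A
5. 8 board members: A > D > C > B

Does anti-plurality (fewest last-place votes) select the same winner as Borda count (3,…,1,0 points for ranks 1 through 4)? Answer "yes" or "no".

no

Anti-plurality — last-place votes: A 24, C 0, D 8, B 8. Winner: C.
Borda — scores: A 48, C 73, D 76, B 43. Winner: D.
The two methods disagree.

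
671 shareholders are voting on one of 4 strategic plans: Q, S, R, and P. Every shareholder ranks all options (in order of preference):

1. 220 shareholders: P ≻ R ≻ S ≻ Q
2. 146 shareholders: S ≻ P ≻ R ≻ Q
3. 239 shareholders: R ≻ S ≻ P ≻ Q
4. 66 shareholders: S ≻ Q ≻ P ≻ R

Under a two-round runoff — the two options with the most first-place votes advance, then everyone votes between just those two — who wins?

P

Round 1 first-place votes: Q 0, S 212, R 239, P 220.
R and P advance.
Runoff: R is preferred to P by 239 voters; P by 432.
P wins the runoff.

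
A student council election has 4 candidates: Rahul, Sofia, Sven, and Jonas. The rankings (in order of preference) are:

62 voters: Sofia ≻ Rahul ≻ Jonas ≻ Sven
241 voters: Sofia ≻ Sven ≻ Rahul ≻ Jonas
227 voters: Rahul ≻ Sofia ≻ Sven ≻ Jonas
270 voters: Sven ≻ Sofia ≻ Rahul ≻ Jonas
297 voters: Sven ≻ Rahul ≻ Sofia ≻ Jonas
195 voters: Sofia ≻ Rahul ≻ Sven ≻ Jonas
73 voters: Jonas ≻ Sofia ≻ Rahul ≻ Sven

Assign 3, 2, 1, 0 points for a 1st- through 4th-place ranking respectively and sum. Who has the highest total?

Rahul: 62·2 + 241·1 + 227·3 + 270·1 + 297·2 + 195·2 + 73·1 = 2373
Sofia: 62·3 + 241·3 + 227·2 + 270·2 + 297·1 + 195·3 + 73·2 = 2931
Sven: 62·0 + 241·2 + 227·1 + 270·3 + 297·3 + 195·1 + 73·0 = 2605
Jonas: 62·1 + 241·0 + 227·0 + 270·0 + 297·0 + 195·0 + 73·3 = 281
Sofia has the highest Borda score (2931).

Sofia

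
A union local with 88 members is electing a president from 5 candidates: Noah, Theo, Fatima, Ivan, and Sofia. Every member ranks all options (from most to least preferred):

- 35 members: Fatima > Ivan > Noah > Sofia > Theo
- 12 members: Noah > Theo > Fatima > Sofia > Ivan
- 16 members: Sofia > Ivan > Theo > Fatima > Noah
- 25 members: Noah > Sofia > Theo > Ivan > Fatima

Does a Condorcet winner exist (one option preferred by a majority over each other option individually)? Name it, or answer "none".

Checking pairwise contests:
Fatima beats Noah 51–37.
Noah beats Theo 72–16.
Theo beats Fatima 53–35.
Fatima beats Ivan 47–41.
Noah beats Sofia 72–16.
Every option loses at least one head-to-head, so there is no Condorcet winner.

none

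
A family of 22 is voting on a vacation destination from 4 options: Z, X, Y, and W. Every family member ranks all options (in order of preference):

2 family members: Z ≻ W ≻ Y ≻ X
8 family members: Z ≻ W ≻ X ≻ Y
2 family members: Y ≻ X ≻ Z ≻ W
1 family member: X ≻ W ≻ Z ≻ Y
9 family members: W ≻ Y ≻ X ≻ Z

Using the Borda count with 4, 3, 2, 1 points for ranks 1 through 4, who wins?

Z: 2·4 + 8·4 + 2·2 + 1·2 + 9·1 = 55
X: 2·1 + 8·2 + 2·3 + 1·4 + 9·2 = 46
Y: 2·2 + 8·1 + 2·4 + 1·1 + 9·3 = 48
W: 2·3 + 8·3 + 2·1 + 1·3 + 9·4 = 71
W has the highest Borda score (71).

W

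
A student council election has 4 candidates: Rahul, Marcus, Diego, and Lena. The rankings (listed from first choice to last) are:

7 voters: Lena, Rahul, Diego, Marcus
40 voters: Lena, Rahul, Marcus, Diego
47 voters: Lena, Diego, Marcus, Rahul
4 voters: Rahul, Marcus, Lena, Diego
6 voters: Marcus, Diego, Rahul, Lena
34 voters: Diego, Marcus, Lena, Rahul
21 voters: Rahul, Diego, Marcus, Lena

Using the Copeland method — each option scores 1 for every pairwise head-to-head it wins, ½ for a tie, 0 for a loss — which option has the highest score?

Rahul: loses to Marcus, Diego, and Lena → score 0.
Marcus: beats Rahul; loses to Diego and Lena → score 1.
Diego: beats Rahul and Marcus; loses to Lena → score 2.
Lena: beats Rahul, Marcus, and Diego → score 3.
Lena has the best pairwise record.

Lena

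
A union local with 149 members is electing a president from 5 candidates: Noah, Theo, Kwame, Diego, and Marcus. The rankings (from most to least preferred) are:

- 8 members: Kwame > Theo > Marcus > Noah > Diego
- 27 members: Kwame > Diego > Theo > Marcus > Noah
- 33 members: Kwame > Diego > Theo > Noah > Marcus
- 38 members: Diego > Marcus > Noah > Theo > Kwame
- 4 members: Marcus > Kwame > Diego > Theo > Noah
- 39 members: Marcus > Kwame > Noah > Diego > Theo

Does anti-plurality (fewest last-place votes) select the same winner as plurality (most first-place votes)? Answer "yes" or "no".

Anti-plurality — last-place votes: Noah 31, Theo 39, Kwame 38, Diego 8, Marcus 33. Winner: Diego.
Plurality — first-place votes: Noah 0, Theo 0, Kwame 68, Diego 38, Marcus 43. Winner: Kwame.
The two methods disagree.

no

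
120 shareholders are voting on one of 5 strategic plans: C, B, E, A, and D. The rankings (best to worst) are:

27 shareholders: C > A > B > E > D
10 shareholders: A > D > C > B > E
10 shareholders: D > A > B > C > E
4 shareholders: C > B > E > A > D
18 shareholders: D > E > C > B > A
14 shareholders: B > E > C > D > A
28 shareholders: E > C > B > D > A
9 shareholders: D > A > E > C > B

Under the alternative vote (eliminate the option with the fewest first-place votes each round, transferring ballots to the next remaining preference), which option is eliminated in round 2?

Round 1: C 31, B 14, E 28, A 10, D 37. Eliminate A.
Round 2: C 31, B 14, E 28, D 47. Eliminate B.

B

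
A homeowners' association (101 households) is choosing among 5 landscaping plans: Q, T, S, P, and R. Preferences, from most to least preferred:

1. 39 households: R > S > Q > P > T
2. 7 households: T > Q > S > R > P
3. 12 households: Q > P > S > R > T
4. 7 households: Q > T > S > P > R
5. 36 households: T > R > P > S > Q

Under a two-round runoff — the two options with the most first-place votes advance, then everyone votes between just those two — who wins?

R

Round 1 first-place votes: Q 19, T 43, S 0, P 0, R 39.
T and R advance.
Runoff: T is preferred to R by 50 voters; R by 51.
R wins the runoff.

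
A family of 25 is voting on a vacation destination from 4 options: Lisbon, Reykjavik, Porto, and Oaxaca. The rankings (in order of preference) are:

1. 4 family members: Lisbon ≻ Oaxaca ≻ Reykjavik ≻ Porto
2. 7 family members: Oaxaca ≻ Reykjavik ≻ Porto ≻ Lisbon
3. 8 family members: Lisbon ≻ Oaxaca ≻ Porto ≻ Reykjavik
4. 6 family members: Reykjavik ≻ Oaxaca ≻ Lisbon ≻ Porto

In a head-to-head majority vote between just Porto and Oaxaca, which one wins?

Oaxaca

Voters preferring Porto to Oaxaca: 0; preferring Oaxaca to Porto: 25.
Oaxaca wins the head-to-head.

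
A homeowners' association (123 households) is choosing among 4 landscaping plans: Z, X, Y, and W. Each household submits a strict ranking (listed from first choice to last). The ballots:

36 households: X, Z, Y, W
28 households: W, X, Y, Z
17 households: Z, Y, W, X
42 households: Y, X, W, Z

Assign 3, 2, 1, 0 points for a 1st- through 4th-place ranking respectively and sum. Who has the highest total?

Z: 36·2 + 28·0 + 17·3 + 42·0 = 123
X: 36·3 + 28·2 + 17·0 + 42·2 = 248
Y: 36·1 + 28·1 + 17·2 + 42·3 = 224
W: 36·0 + 28·3 + 17·1 + 42·1 = 143
X has the highest Borda score (248).

X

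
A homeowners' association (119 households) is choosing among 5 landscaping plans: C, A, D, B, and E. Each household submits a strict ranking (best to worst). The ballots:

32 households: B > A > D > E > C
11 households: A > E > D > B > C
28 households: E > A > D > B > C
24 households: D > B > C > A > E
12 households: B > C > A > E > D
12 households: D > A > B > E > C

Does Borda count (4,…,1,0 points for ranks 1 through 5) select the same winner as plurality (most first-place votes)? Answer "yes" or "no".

Borda — scores: C 84, A 308, D 286, B 311, E 201. Winner: B.
Plurality — first-place votes: C 0, A 11, D 36, B 44, E 28. Winner: B.
The two methods agree.

yes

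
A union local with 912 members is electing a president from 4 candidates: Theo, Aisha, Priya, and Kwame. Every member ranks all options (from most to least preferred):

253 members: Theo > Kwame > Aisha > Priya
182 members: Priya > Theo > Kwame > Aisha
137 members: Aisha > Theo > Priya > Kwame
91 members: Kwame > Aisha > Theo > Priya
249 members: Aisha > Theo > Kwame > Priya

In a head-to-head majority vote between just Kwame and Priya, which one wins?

Voters preferring Kwame to Priya: 593; preferring Priya to Kwame: 319.
Kwame wins the head-to-head.

Kwame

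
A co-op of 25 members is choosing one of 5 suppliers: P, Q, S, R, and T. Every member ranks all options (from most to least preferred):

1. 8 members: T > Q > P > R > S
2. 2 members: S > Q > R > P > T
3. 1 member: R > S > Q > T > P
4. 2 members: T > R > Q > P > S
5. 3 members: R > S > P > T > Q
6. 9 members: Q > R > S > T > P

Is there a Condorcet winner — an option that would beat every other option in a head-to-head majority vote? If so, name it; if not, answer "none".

none

Checking pairwise contests:
Q beats P 22–3.
T beats Q 13–12.
Q beats S 19–6.
Q beats R 19–6.
S beats T 15–10.
Every option loses at least one head-to-head, so there is no Condorcet winner.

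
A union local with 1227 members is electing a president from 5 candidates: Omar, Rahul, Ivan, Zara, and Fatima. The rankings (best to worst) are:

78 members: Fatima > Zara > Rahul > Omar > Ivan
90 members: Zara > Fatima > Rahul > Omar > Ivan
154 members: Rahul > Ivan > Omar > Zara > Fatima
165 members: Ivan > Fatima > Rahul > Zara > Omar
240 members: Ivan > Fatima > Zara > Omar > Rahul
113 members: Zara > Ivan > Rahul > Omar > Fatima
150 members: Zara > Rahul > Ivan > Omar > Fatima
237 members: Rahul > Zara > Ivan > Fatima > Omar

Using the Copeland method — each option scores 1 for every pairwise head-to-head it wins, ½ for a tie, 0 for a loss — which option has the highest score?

Zara

Omar: loses to Rahul, Ivan, Zara, and Fatima → score 0.
Rahul: beats Omar, Ivan, and Fatima; loses to Zara → score 3.
Ivan: beats Omar and Fatima; loses to Rahul and Zara → score 2.
Zara: beats Omar, Rahul, Ivan, and Fatima → score 4.
Fatima: beats Omar; loses to Rahul, Ivan, and Zara → score 1.
Zara has the best pairwise record.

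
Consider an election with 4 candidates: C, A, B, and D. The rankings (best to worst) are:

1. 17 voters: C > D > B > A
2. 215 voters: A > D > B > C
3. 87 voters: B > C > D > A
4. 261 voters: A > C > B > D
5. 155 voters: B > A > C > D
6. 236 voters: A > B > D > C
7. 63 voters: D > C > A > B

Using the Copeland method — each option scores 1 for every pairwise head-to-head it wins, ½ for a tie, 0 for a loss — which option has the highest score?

A

C: beats D; loses to A and B → score 1.
A: beats C, B, and D → score 3.
B: beats C and D; loses to A → score 2.
D: loses to C, A, and B → score 0.
A has the best pairwise record.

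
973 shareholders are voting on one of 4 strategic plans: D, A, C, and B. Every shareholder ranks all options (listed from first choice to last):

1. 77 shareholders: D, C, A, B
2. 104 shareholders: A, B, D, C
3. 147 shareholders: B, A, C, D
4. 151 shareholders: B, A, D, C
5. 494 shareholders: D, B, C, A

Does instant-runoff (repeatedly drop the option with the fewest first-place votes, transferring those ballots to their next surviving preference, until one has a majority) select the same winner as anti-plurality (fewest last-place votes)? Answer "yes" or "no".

Instant-runoff — R1 D 571, A 104, C 0, B 298 (D winner). Winner: D.
Anti-plurality — last-place votes: D 147, A 494, C 255, B 77. Winner: B.
The two methods disagree.

no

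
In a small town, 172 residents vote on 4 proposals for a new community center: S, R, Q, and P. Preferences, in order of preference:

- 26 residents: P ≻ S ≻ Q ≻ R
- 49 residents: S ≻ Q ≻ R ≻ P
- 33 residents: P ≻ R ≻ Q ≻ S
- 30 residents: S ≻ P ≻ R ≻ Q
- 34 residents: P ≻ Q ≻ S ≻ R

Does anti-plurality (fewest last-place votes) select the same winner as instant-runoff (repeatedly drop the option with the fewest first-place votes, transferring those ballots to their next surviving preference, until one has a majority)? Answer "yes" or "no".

Anti-plurality — last-place votes: S 33, R 60, Q 30, P 49. Winner: Q.
Instant-runoff — R1 S 79, R 0, Q 0, P 93 (P winner). Winner: P.
The two methods disagree.

no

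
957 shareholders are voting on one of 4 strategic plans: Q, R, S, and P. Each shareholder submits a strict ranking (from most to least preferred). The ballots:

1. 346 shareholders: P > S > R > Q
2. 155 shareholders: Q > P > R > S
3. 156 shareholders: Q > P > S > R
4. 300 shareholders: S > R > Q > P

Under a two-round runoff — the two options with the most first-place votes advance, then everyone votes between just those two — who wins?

Q

Round 1 first-place votes: Q 311, R 0, S 300, P 346.
P and Q advance.
Runoff: P is preferred to Q by 346 voters; Q by 611.
Q wins the runoff.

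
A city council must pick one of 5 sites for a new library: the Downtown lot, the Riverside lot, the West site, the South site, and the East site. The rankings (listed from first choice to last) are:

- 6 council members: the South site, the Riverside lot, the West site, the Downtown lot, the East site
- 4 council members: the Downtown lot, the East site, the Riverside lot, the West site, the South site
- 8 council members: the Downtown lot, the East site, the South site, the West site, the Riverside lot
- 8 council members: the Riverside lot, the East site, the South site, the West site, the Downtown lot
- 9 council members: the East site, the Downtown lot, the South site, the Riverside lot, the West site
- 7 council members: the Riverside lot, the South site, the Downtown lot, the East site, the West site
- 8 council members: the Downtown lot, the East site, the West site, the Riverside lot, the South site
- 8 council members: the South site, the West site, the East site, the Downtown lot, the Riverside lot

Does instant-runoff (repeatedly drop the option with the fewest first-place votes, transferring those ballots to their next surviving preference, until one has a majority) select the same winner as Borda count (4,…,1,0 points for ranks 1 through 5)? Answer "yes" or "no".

Instant-runoff — R1 the Downtown lot 20, the Riverside lot 15, the West site 0, the South site 14, the East site 9 (the West site out); R2 the Downtown lot 20, the Riverside lot 15, the South site 14, the East site 9 (the East site out); R3 the Downtown lot 29, the Riverside lot 15, the South site 14 (the South site out); R4 the Downtown lot 37, the Riverside lot 21 (the Downtown lot winner). Winner: the Downtown lot.
Borda — scores: the Downtown lot 135, the Riverside lot 103, the West site 72, the South site 127, the East site 143. Winner: the East site.
The two methods disagree.

no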